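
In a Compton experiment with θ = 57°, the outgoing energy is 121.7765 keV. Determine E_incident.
136.6000 keV

Convert final energy to wavelength (hc ≈ 1239.842 keV·pm):
λ' = hc/E' = 1239.842 / 121.7765 = 10.1813 pm

Calculate the Compton shift:
Δλ = λ_C(1 - cos(57°))
Δλ = 2.4263 × (1 - cos(57°))
Δλ = 1.1048 pm

Initial wavelength:
λ = λ' - Δλ = 10.1813 - 1.1048 = 9.0764 pm

Initial energy:
E = hc/λ = 1239.842 / 9.0764 = 136.6000 keV

(Intermediate values are shown rounded; full precision is carried through to the final answer.)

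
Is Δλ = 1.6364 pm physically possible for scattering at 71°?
Yes, consistent

Calculate the expected shift for θ = 71°:

Δλ_expected = λ_C(1 - cos(71°))
Δλ_expected = 2.4263 × (1 - cos(71°))
Δλ_expected = 2.4263 × 0.6744
Δλ_expected = 1.6364 pm

Given shift: 1.6364 pm
Expected shift: 1.6364 pm
Difference: 0.0000 pm

The values match. This is consistent with Compton scattering at the stated angle.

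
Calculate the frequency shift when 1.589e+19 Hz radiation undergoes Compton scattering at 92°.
1.866e+18 Hz (decrease)

Convert frequency to wavelength (c = 299792458 m/s):
λ₀ = c/f₀ = 299792458/1.589e+19 = 1.8866737e-11 m = 18.8667 pm

Calculate Compton shift:
Δλ = λ_C(1 - cos(92°)) = 2.5110 pm

Final wavelength:
λ' = λ₀ + Δλ = 18.8667 + 2.5110 = 21.3777 pm

Final frequency:
f' = c/λ' = 299792458/2.1377725e-11 = 1.4023591e+19 Hz

Frequency shift (decrease):
Δf = f₀ - f' = 1.589e+19 - 1.4023591e+19 = 1.866e+18 Hz

(Intermediate values are shown rounded; full precision is carried through to the final answer.)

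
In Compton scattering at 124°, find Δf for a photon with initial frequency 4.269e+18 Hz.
2.182e+17 Hz (decrease)

Convert frequency to wavelength (c = 299792458 m/s):
λ₀ = c/f₀ = 299792458/4.269e+18 = 7.0225453e-11 m = 70.2255 pm

Calculate Compton shift:
Δλ = λ_C(1 - cos(124°)) = 3.7831 pm

Final wavelength:
λ' = λ₀ + Δλ = 70.2255 + 3.7831 = 74.0085 pm

Final frequency:
f' = c/λ' = 299792458/7.4008538e-11 = 4.0507820e+18 Hz

Frequency shift (decrease):
Δf = f₀ - f' = 4.269e+18 - 4.0507820e+18 = 2.182e+17 Hz

(Intermediate values are shown rounded; full precision is carried through to the final answer.)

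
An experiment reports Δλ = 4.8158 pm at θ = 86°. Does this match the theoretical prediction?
No, inconsistent

Calculate the expected shift for θ = 86°:

Δλ_expected = λ_C(1 - cos(86°))
Δλ_expected = 2.4263 × (1 - cos(86°))
Δλ_expected = 2.4263 × 0.9302
Δλ_expected = 2.2571 pm

Given shift: 4.8158 pm
Expected shift: 2.2571 pm
Difference: 2.5587 pm

The values do not match. The given shift corresponds to θ ≈ 170.0°, not 86°.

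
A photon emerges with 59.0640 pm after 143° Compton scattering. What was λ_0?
54.7000 pm

From λ' = λ + Δλ, we have λ = λ' - Δλ

First calculate the Compton shift:
Δλ = λ_C(1 - cos θ)
Δλ = 2.4263 × (1 - cos(143°))
Δλ = 2.4263 × 1.7986
Δλ = 4.3640 pm

Initial wavelength:
λ = λ' - Δλ
λ = 59.0640 - 4.3640
λ = 54.7000 pm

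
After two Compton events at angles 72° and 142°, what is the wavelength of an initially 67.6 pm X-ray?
73.6148 pm

Apply Compton shift twice:

First scattering at θ₁ = 72°:
Δλ₁ = λ_C(1 - cos(72°))
Δλ₁ = 2.4263 × 0.6910
Δλ₁ = 1.6765 pm

After first scattering:
λ₁ = 67.6 + 1.6765 = 69.2765 pm

Second scattering at θ₂ = 142°:
Δλ₂ = λ_C(1 - cos(142°))
Δλ₂ = 2.4263 × 1.7880
Δλ₂ = 4.3383 pm

Final wavelength:
λ₂ = 69.2765 + 4.3383 = 73.6148 pm

Total shift: Δλ_total = 1.6765 + 4.3383 = 6.0148 pm

(Intermediate values are shown rounded; full precision is carried through to the final answer.)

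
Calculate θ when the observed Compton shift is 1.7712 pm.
74.34°

From the Compton formula Δλ = λ_C(1 - cos θ), we can solve for θ:

cos θ = 1 - Δλ/λ_C

Given:
- Δλ = 1.7712 pm
- λ_C = h/(m_e·c) ≈ 2.42631024 pm

cos θ = 1 - 1.7712/2.42631024
cos θ = 1 - 0.729997
cos θ = 0.270003

θ = arccos(0.270003)
θ = 74.34°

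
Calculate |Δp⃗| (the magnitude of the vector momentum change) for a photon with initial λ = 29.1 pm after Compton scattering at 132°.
3.9078e-23 kg·m/s

Photon momentum magnitude is p = h/λ.

Initial momentum:
p₀ = h/λ = 6.6261e-34/2.9100e-11 = 2.2770e-23 kg·m/s

After scattering:
λ' = λ + Δλ = 29.1 + 4.0498 = 33.1498 pm
p' = h/λ' = 6.6261e-34/3.3150e-11 = 1.9988e-23 kg·m/s

Momentum is a vector; the scattered photon's direction makes angle θ = 132° with the incident direction. The magnitude of the vector change Δp⃗ = p⃗₀ − p⃗' is found from the law of cosines:
|Δp⃗|² = p₀² + p'² − 2p₀p'cos θ
|Δp⃗|² = (2.2770e-23)² + (1.9988e-23)² − 2·2.2770e-23·1.9988e-23·cos(132°)
|Δp⃗| = 3.9078e-23 kg·m/s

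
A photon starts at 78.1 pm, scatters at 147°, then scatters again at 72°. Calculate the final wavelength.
84.2377 pm

Apply Compton shift twice:

First scattering at θ₁ = 147°:
Δλ₁ = λ_C(1 - cos(147°))
Δλ₁ = 2.4263 × 1.8387
Δλ₁ = 4.4612 pm

After first scattering:
λ₁ = 78.1 + 4.4612 = 82.5612 pm

Second scattering at θ₂ = 72°:
Δλ₂ = λ_C(1 - cos(72°))
Δλ₂ = 2.4263 × 0.6910
Δλ₂ = 1.6765 pm

Final wavelength:
λ₂ = 82.5612 + 1.6765 = 84.2377 pm

Total shift: Δλ_total = 4.4612 + 1.6765 = 6.1377 pm

(Intermediate values are shown rounded; full precision is carried through to the final answer.)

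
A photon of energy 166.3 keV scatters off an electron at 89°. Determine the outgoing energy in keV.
126.0076 keV

First convert energy to wavelength:
λ = hc/E, with hc ≈ 1239.842 keV·pm (i.e. 1239.842 eV·nm)

For E = 166.3 keV = 166300 eV:
λ = 1239.842 keV·pm / 166.3 keV
λ = 7.4555 pm

Calculate the Compton shift:
Δλ = λ_C(1 - cos(89°)) = 2.4263 × 0.9825
Δλ = 2.3840 pm

Final wavelength:
λ' = 7.4555 + 2.3840 = 9.8394 pm

Final energy:
E' = hc/λ' = 1239.842 / 9.8394 = 126.0076 keV

(Intermediate values are shown rounded; full precision is carried through to the final answer.)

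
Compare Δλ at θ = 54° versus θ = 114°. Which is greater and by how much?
114° produces the larger shift by a factor of 3.413

Calculate both shifts using Δλ = λ_C(1 - cos θ):

For θ₁ = 54°:
Δλ₁ = 2.4263 × (1 - cos(54°))
Δλ₁ = 2.4263 × 0.4122
Δλ₁ = 1.0002 pm

For θ₂ = 114°:
Δλ₂ = 2.4263 × (1 - cos(114°))
Δλ₂ = 2.4263 × 1.4067
Δλ₂ = 3.4132 pm

The 114° angle produces the larger shift.
Ratio: 3.4132/1.0002 = 3.413

(Intermediate values are shown rounded; full precision is carried through to the final answer.)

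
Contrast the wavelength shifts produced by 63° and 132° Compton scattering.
132° produces the larger shift by a factor of 3.057

Calculate both shifts using Δλ = λ_C(1 - cos θ):

For θ₁ = 63°:
Δλ₁ = 2.4263 × (1 - cos(63°))
Δλ₁ = 2.4263 × 0.5460
Δλ₁ = 1.3248 pm

For θ₂ = 132°:
Δλ₂ = 2.4263 × (1 - cos(132°))
Δλ₂ = 2.4263 × 1.6691
Δλ₂ = 4.0498 pm

The 132° angle produces the larger shift.
Ratio: 4.0498/1.3248 = 3.057

(Intermediate values are shown rounded; full precision is carried through to the final answer.)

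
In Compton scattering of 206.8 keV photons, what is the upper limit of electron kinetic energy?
92.5077 keV

Maximum energy transfer occurs at θ = 180° (backscattering).

Initial photon: E₀ = 206.8 keV → λ₀ = 5.9954 pm

Maximum Compton shift (at 180°):
Δλ_max = 2λ_C = 2 × 2.4263 = 4.8526 pm

Final wavelength:
λ' = 5.9954 + 4.8526 = 10.8480 pm

Minimum photon energy (maximum energy to electron):
E'_min = hc/λ' = 114.2923 keV

Maximum electron kinetic energy:
K_max = E₀ - E'_min = 206.8000 - 114.2923 = 92.5077 keV

(Intermediate values are shown rounded; full precision is carried through to the final answer.)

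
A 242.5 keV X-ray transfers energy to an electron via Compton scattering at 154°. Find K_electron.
114.9418 keV

By energy conservation: K_e = E_initial - E_final

First find the scattered photon energy:
Initial wavelength: λ = hc/E = 5.1128 pm
Compton shift: Δλ = λ_C(1 - cos(154°)) = 4.6071 pm
Final wavelength: λ' = 5.1128 + 4.6071 = 9.7198 pm
Final photon energy: E' = hc/λ' = 127.5582 keV

Electron kinetic energy:
K_e = E - E' = 242.5000 - 127.5582 = 114.9418 keV

(Intermediate values are shown rounded; full precision is carried through to the final answer.)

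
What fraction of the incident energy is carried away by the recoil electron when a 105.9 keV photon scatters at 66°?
0.1095 (or 10.95%)

Calculate initial and final photon energies:

Initial: E₀ = 105.9 keV → λ₀ = 11.7077 pm
Compton shift: Δλ = 1.4394 pm
Final wavelength: λ' = 13.1471 pm
Final energy: E' = 94.3053 keV

Fractional energy loss:
(E₀ - E')/E₀ = (105.9000 - 94.3053)/105.9000
= 11.5947/105.9000
= 0.1095
= 10.95%

(Intermediate values are shown rounded; full precision is carried through to the final answer.)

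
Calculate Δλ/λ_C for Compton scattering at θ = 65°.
0.5774 λ_C

The Compton shift formula is:
Δλ = λ_C(1 - cos θ)

Dividing both sides by λ_C:
Δλ/λ_C = 1 - cos θ

For θ = 65°:
Δλ/λ_C = 1 - cos(65°)
Δλ/λ_C = 1 - 0.4226
Δλ/λ_C = 0.5774

This means the shift is 0.5774 × λ_C = 1.4009 pm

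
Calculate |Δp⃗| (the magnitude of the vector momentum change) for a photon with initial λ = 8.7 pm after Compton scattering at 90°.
9.6681e-23 kg·m/s

Photon momentum magnitude is p = h/λ.

Initial momentum:
p₀ = h/λ = 6.6261e-34/8.7000e-12 = 7.6162e-23 kg·m/s

After scattering:
λ' = λ + Δλ = 8.7 + 2.4263 = 11.1263 pm
p' = h/λ' = 6.6261e-34/1.1126e-11 = 5.9553e-23 kg·m/s

Momentum is a vector; the scattered photon's direction makes angle θ = 90° with the incident direction. The magnitude of the vector change Δp⃗ = p⃗₀ − p⃗' is found from the law of cosines:
|Δp⃗|² = p₀² + p'² − 2p₀p'cos θ
|Δp⃗|² = (7.6162e-23)² + (5.9553e-23)² − 2·7.6162e-23·5.9553e-23·cos(90°)
|Δp⃗| = 9.6681e-23 kg·m/s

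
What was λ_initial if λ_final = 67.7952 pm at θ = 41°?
67.2000 pm

From λ' = λ + Δλ, we have λ = λ' - Δλ

First calculate the Compton shift:
Δλ = λ_C(1 - cos θ)
Δλ = 2.4263 × (1 - cos(41°))
Δλ = 2.4263 × 0.2453
Δλ = 0.5952 pm

Initial wavelength:
λ = λ' - Δλ
λ = 67.7952 - 0.5952
λ = 67.2000 pm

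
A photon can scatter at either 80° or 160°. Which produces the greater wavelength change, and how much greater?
160° produces the larger shift by a factor of 2.347

Calculate both shifts using Δλ = λ_C(1 - cos θ):

For θ₁ = 80°:
Δλ₁ = 2.4263 × (1 - cos(80°))
Δλ₁ = 2.4263 × 0.8264
Δλ₁ = 2.0050 pm

For θ₂ = 160°:
Δλ₂ = 2.4263 × (1 - cos(160°))
Δλ₂ = 2.4263 × 1.9397
Δλ₂ = 4.7063 pm

The 160° angle produces the larger shift.
Ratio: 4.7063/2.0050 = 2.347

(Intermediate values are shown rounded; full precision is carried through to the final answer.)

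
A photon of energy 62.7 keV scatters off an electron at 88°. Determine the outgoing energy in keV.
56.0613 keV

First convert energy to wavelength:
λ = hc/E, with hc ≈ 1239.842 keV·pm (i.e. 1239.842 eV·nm)

For E = 62.7 keV = 62700 eV:
λ = 1239.842 keV·pm / 62.7 keV
λ = 19.7742 pm

Calculate the Compton shift:
Δλ = λ_C(1 - cos(88°)) = 2.4263 × 0.9651
Δλ = 2.3416 pm

Final wavelength:
λ' = 19.7742 + 2.3416 = 22.1158 pm

Final energy:
E' = hc/λ' = 1239.842 / 22.1158 = 56.0613 keV

(Intermediate values are shown rounded; full precision is carried through to the final answer.)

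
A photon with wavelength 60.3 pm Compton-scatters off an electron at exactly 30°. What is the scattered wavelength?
60.6251 pm

Using the Compton formula: λ' = λ + λ_C(1 − cos θ)

For θ = 30°, cos θ = √3/2 (exact) ≈ 0.8660, so:
1 − cos 30° = 1 − (√3/2) ≈ 0.1340

Δλ = λ_C × 0.1340 = 2.4263 × 0.1340 = 0.3251 pm

λ' = 60.3 + 0.3251 = 60.6251 pm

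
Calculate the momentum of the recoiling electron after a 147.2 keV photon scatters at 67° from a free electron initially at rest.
8.0951e-23 kg·m/s

The electron is initially at rest, so by conservation of momentum:
p⃗_e = p⃗₀ − p⃗'  (incident photon momentum minus scattered photon momentum)

Photon momentum magnitudes (p = h/λ = E/c):
λ₀ = hc/E₀ = 8.4228 pm → p₀ = h/λ₀ = 7.8668e-23 kg·m/s
Δλ = λ_C(1 − cos 67°) = 1.4783 pm
λ' = 9.9011 pm → p' = h/λ' = 6.6922e-23 kg·m/s

The scattered photon makes angle θ = 67° with the incident direction, so by the law of cosines:
|p⃗_e|² = p₀² + p'² − 2p₀p'cos θ
|p⃗_e|² = (7.8668e-23)² + (6.6922e-23)² − 2·7.8668e-23·6.6922e-23·cos(67°)
|p⃗_e| = 8.0951e-23 kg·m/s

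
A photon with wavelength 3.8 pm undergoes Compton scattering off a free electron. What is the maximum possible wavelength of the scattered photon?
8.6526 pm (at θ = 180°)

The Compton shift is Δλ = λ_C(1 − cos θ).

Since cos θ ranges from −1 to 1, the factor (1 − cos θ) ranges from 0 to 2; the maximum shift occurs at θ = 180° (backscattering):
Δλ_max = 2λ_C = 2 × 2.4263 pm = 4.8526 pm

Maximum scattered wavelength:
λ'_max = λ₀ + Δλ_max = 3.8 + 4.8526 = 8.6526 pm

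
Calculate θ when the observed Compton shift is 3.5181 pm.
116.74°

From the Compton formula Δλ = λ_C(1 - cos θ), we can solve for θ:

cos θ = 1 - Δλ/λ_C

Given:
- Δλ = 3.5181 pm
- λ_C = h/(m_e·c) ≈ 2.42631024 pm

cos θ = 1 - 3.5181/2.42631024
cos θ = 1 - 1.449979
cos θ = -0.449979

θ = arccos(-0.449979)
θ = 116.74°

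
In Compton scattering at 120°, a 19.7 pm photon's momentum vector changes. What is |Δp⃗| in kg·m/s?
5.3779e-23 kg·m/s

Photon momentum magnitude is p = h/λ.

Initial momentum:
p₀ = h/λ = 6.6261e-34/1.9700e-11 = 3.3635e-23 kg·m/s

After scattering:
λ' = λ + Δλ = 19.7 + 3.6395 = 23.3395 pm
p' = h/λ' = 6.6261e-34/2.3339e-11 = 2.8390e-23 kg·m/s

Momentum is a vector; the scattered photon's direction makes angle θ = 120° with the incident direction. The magnitude of the vector change Δp⃗ = p⃗₀ − p⃗' is found from the law of cosines:
|Δp⃗|² = p₀² + p'² − 2p₀p'cos θ
|Δp⃗|² = (3.3635e-23)² + (2.8390e-23)² − 2·3.3635e-23·2.8390e-23·cos(120°)
|Δp⃗| = 5.3779e-23 kg·m/s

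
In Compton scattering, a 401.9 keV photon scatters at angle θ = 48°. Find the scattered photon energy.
318.9105 keV

First convert energy to wavelength:
λ = hc/E, with hc ≈ 1239.842 keV·pm (i.e. 1239.842 eV·nm)

For E = 401.9 keV = 401900 eV:
λ = 1239.842 keV·pm / 401.9 keV
λ = 3.0850 pm

Calculate the Compton shift:
Δλ = λ_C(1 - cos(48°)) = 2.4263 × 0.3309
Δλ = 0.8028 pm

Final wavelength:
λ' = 3.0850 + 0.8028 = 3.8877 pm

Final energy:
E' = hc/λ' = 1239.842 / 3.8877 = 318.9105 keV

(Intermediate values are shown rounded; full precision is carried through to the final answer.)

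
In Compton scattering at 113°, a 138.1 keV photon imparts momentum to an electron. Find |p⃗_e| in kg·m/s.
1.0686e-22 kg·m/s

The electron is initially at rest, so by conservation of momentum:
p⃗_e = p⃗₀ − p⃗'  (incident photon momentum minus scattered photon momentum)

Photon momentum magnitudes (p = h/λ = E/c):
λ₀ = hc/E₀ = 8.9779 pm → p₀ = h/λ₀ = 7.3805e-23 kg·m/s
Δλ = λ_C(1 − cos 113°) = 3.3743 pm
λ' = 12.3522 pm → p' = h/λ' = 5.3643e-23 kg·m/s

The scattered photon makes angle θ = 113° with the incident direction, so by the law of cosines:
|p⃗_e|² = p₀² + p'² − 2p₀p'cos θ
|p⃗_e|² = (7.3805e-23)² + (5.3643e-23)² − 2·7.3805e-23·5.3643e-23·cos(113°)
|p⃗_e| = 1.0686e-22 kg·m/s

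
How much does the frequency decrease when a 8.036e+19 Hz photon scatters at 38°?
9.737e+18 Hz (decrease)

Convert frequency to wavelength (c = 299792458 m/s):
λ₀ = c/f₀ = 299792458/8.036e+19 = 3.7306179e-12 m = 3.7306 pm

Calculate Compton shift:
Δλ = λ_C(1 - cos(38°)) = 0.5144 pm

Final wavelength:
λ' = λ₀ + Δλ = 3.7306 + 0.5144 = 4.2450 pm

Final frequency:
f' = c/λ' = 299792458/4.2449696e-12 = 7.0622993e+19 Hz

Frequency shift (decrease):
Δf = f₀ - f' = 8.036e+19 - 7.0622993e+19 = 9.737e+18 Hz

(Intermediate values are shown rounded; full precision is carried through to the final answer.)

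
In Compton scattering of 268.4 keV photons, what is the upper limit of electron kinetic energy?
137.5045 keV

Maximum energy transfer occurs at θ = 180° (backscattering).

Initial photon: E₀ = 268.4 keV → λ₀ = 4.6194 pm

Maximum Compton shift (at 180°):
Δλ_max = 2λ_C = 2 × 2.4263 = 4.8526 pm

Final wavelength:
λ' = 4.6194 + 4.8526 = 9.4720 pm

Minimum photon energy (maximum energy to electron):
E'_min = hc/λ' = 130.8955 keV

Maximum electron kinetic energy:
K_max = E₀ - E'_min = 268.4000 - 130.8955 = 137.5045 keV

(Intermediate values are shown rounded; full precision is carried through to the final answer.)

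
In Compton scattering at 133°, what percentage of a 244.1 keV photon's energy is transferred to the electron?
0.4455 (or 44.55%)

Calculate initial and final photon energies:

Initial: E₀ = 244.1 keV → λ₀ = 5.0792 pm
Compton shift: Δλ = 4.0810 pm
Final wavelength: λ' = 9.1603 pm
Final energy: E' = 135.3497 keV

Fractional energy loss:
(E₀ - E')/E₀ = (244.1000 - 135.3497)/244.1000
= 108.7503/244.1000
= 0.4455
= 44.55%

(Intermediate values are shown rounded; full precision is carried through to the final answer.)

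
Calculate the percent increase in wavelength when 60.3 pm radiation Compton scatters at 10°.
0.0611%

Calculate the Compton shift:
Δλ = λ_C(1 - cos(10°))
Δλ = 2.4263 × (1 - cos(10°))
Δλ = 2.4263 × 0.0152
Δλ = 0.0369 pm

Percentage change:
(Δλ/λ₀) × 100 = (0.0369/60.3) × 100
= 0.0611%

(Intermediate values are shown rounded; full precision is carried through to the final answer.)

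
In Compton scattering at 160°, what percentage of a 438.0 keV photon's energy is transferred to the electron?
0.6244 (or 62.44%)

Calculate initial and final photon energies:

Initial: E₀ = 438.0 keV → λ₀ = 2.8307 pm
Compton shift: Δλ = 4.7063 pm
Final wavelength: λ' = 7.5370 pm
Final energy: E' = 164.5010 keV

Fractional energy loss:
(E₀ - E')/E₀ = (438.0000 - 164.5010)/438.0000
= 273.4990/438.0000
= 0.6244
= 62.44%

(Intermediate values are shown rounded; full precision is carried through to the final answer.)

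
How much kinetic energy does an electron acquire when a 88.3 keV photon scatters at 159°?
22.1141 keV

By energy conservation: K_e = E_initial - E_final

First find the scattered photon energy:
Initial wavelength: λ = hc/E = 14.0412 pm
Compton shift: Δλ = λ_C(1 - cos(159°)) = 4.6915 pm
Final wavelength: λ' = 14.0412 + 4.6915 = 18.7327 pm
Final photon energy: E' = hc/λ' = 66.1859 keV

Electron kinetic energy:
K_e = E - E' = 88.3000 - 66.1859 = 22.1141 keV

(Intermediate values are shown rounded; full precision is carried through to the final answer.)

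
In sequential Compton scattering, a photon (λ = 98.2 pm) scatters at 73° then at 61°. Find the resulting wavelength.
101.1669 pm

Apply Compton shift twice:

First scattering at θ₁ = 73°:
Δλ₁ = λ_C(1 - cos(73°))
Δλ₁ = 2.4263 × 0.7076
Δλ₁ = 1.7169 pm

After first scattering:
λ₁ = 98.2 + 1.7169 = 99.9169 pm

Second scattering at θ₂ = 61°:
Δλ₂ = λ_C(1 - cos(61°))
Δλ₂ = 2.4263 × 0.5152
Δλ₂ = 1.2500 pm

Final wavelength:
λ₂ = 99.9169 + 1.2500 = 101.1669 pm

Total shift: Δλ_total = 1.7169 + 1.2500 = 2.9669 pm

(Intermediate values are shown rounded; full precision is carried through to the final answer.)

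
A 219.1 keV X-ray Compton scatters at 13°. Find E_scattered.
216.7184 keV

First convert energy to wavelength:
λ = hc/E, with hc ≈ 1239.842 keV·pm (i.e. 1239.842 eV·nm)

For E = 219.1 keV = 219100 eV:
λ = 1239.842 keV·pm / 219.1 keV
λ = 5.6588 pm

Calculate the Compton shift:
Δλ = λ_C(1 - cos(13°)) = 2.4263 × 0.0256
Δλ = 0.0622 pm

Final wavelength:
λ' = 5.6588 + 0.0622 = 5.7210 pm

Final energy:
E' = hc/λ' = 1239.842 / 5.7210 = 216.7184 keV

(Intermediate values are shown rounded; full precision is carried through to the final answer.)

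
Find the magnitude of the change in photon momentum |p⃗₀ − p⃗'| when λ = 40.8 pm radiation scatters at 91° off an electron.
2.2515e-23 kg·m/s

Photon momentum magnitude is p = h/λ.

Initial momentum:
p₀ = h/λ = 6.6261e-34/4.0800e-11 = 1.6240e-23 kg·m/s

After scattering:
λ' = λ + Δλ = 40.8 + 2.4687 = 43.2687 pm
p' = h/λ' = 6.6261e-34/4.3269e-11 = 1.5314e-23 kg·m/s

Momentum is a vector; the scattered photon's direction makes angle θ = 91° with the incident direction. The magnitude of the vector change Δp⃗ = p⃗₀ − p⃗' is found from the law of cosines:
|Δp⃗|² = p₀² + p'² − 2p₀p'cos θ
|Δp⃗|² = (1.6240e-23)² + (1.5314e-23)² − 2·1.6240e-23·1.5314e-23·cos(91°)
|Δp⃗| = 2.2515e-23 kg·m/s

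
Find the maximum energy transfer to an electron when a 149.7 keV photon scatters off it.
55.3063 keV

Maximum energy transfer occurs at θ = 180° (backscattering).

Initial photon: E₀ = 149.7 keV → λ₀ = 8.2822 pm

Maximum Compton shift (at 180°):
Δλ_max = 2λ_C = 2 × 2.4263 = 4.8526 pm

Final wavelength:
λ' = 8.2822 + 4.8526 = 13.1348 pm

Minimum photon energy (maximum energy to electron):
E'_min = hc/λ' = 94.3937 keV

Maximum electron kinetic energy:
K_max = E₀ - E'_min = 149.7000 - 94.3937 = 55.3063 keV

(Intermediate values are shown rounded; full precision is carried through to the final answer.)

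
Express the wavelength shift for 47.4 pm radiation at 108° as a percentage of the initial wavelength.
6.7006%

Calculate the Compton shift:
Δλ = λ_C(1 - cos(108°))
Δλ = 2.4263 × (1 - cos(108°))
Δλ = 2.4263 × 1.3090
Δλ = 3.1761 pm

Percentage change:
(Δλ/λ₀) × 100 = (3.1761/47.4) × 100
= 6.7006%

(Intermediate values are shown rounded; full precision is carried through to the final answer.)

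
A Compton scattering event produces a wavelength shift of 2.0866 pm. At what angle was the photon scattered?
81.95°

From the Compton formula Δλ = λ_C(1 - cos θ), we can solve for θ:

cos θ = 1 - Δλ/λ_C

Given:
- Δλ = 2.0866 pm
- λ_C = h/(m_e·c) ≈ 2.42631024 pm

cos θ = 1 - 2.0866/2.42631024
cos θ = 1 - 0.859989
cos θ = 0.140011

θ = arccos(0.140011)
θ = 81.95°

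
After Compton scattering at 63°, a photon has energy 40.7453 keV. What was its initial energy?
42.6000 keV

Convert final energy to wavelength (hc ≈ 1239.842 keV·pm):
λ' = hc/E' = 1239.842 / 40.7453 = 30.4291 pm

Calculate the Compton shift:
Δλ = λ_C(1 - cos(63°))
Δλ = 2.4263 × (1 - cos(63°))
Δλ = 1.3248 pm

Initial wavelength:
λ = λ' - Δλ = 30.4291 - 1.3248 = 29.1043 pm

Initial energy:
E = hc/λ = 1239.842 / 29.1043 = 42.6000 keV

(Intermediate values are shown rounded; full precision is carried through to the final answer.)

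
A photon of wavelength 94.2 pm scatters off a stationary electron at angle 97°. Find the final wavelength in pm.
96.9220 pm

Using the Compton scattering formula:
λ' = λ + Δλ = λ + λ_C(1 - cos θ)

Given:
- Initial wavelength λ = 94.2 pm
- Scattering angle θ = 97°
- Compton wavelength λ_C ≈ 2.4263 pm

Calculate the shift:
Δλ = 2.4263 × (1 - cos(97°))
Δλ = 2.4263 × 1.1219
Δλ = 2.7220 pm

Final wavelength:
λ' = 94.2 + 2.7220 = 96.9220 pm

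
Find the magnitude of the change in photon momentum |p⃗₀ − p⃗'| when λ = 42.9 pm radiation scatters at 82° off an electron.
1.9803e-23 kg·m/s

Photon momentum magnitude is p = h/λ.

Initial momentum:
p₀ = h/λ = 6.6261e-34/4.2900e-11 = 1.5445e-23 kg·m/s

After scattering:
λ' = λ + Δλ = 42.9 + 2.0886 = 44.9886 pm
p' = h/λ' = 6.6261e-34/4.4989e-11 = 1.4728e-23 kg·m/s

Momentum is a vector; the scattered photon's direction makes angle θ = 82° with the incident direction. The magnitude of the vector change Δp⃗ = p⃗₀ − p⃗' is found from the law of cosines:
|Δp⃗|² = p₀² + p'² − 2p₀p'cos θ
|Δp⃗|² = (1.5445e-23)² + (1.4728e-23)² − 2·1.5445e-23·1.4728e-23·cos(82°)
|Δp⃗| = 1.9803e-23 kg·m/s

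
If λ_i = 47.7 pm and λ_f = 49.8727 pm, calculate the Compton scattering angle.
84.00°

First find the wavelength shift:
Δλ = λ' - λ = 49.8727 - 47.7 = 2.1727 pm

Using Δλ = λ_C(1 - cos θ), with λ_C = h/(m_e·c) ≈ 2.42631024 pm:
cos θ = 1 - Δλ/λ_C
cos θ = 1 - 2.1727/2.42631024
cos θ = 0.104525

θ = arccos(0.104525)
θ = 84.00°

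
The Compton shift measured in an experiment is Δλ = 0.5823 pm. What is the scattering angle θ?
40.54°

From the Compton formula Δλ = λ_C(1 - cos θ), we can solve for θ:

cos θ = 1 - Δλ/λ_C

Given:
- Δλ = 0.5823 pm
- λ_C = h/(m_e·c) ≈ 2.42631024 pm

cos θ = 1 - 0.5823/2.42631024
cos θ = 1 - 0.239994
cos θ = 0.760006

θ = arccos(0.760006)
θ = 40.54°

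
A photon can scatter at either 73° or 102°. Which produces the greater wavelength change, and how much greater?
102° produces the larger shift by a factor of 1.707

Calculate both shifts using Δλ = λ_C(1 - cos θ):

For θ₁ = 73°:
Δλ₁ = 2.4263 × (1 - cos(73°))
Δλ₁ = 2.4263 × 0.7076
Δλ₁ = 1.7169 pm

For θ₂ = 102°:
Δλ₂ = 2.4263 × (1 - cos(102°))
Δλ₂ = 2.4263 × 1.2079
Δλ₂ = 2.9308 pm

The 102° angle produces the larger shift.
Ratio: 2.9308/1.7169 = 1.707

(Intermediate values are shown rounded; full precision is carried through to the final answer.)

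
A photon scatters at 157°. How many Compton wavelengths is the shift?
1.9205 λ_C

The Compton shift formula is:
Δλ = λ_C(1 - cos θ)

Dividing both sides by λ_C:
Δλ/λ_C = 1 - cos θ

For θ = 157°:
Δλ/λ_C = 1 - cos(157°)
Δλ/λ_C = 1 - -0.9205
Δλ/λ_C = 1.9205

This means the shift is 1.9205 × λ_C = 4.6597 pm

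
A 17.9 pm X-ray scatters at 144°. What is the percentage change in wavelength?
24.5209%

Calculate the Compton shift:
Δλ = λ_C(1 - cos(144°))
Δλ = 2.4263 × (1 - cos(144°))
Δλ = 2.4263 × 1.8090
Δλ = 4.3892 pm

Percentage change:
(Δλ/λ₀) × 100 = (4.3892/17.9) × 100
= 24.5209%

(Intermediate values are shown rounded; full precision is carried through to the final answer.)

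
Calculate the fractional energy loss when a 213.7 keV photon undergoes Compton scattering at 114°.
0.3704 (or 37.04%)

Calculate initial and final photon energies:

Initial: E₀ = 213.7 keV → λ₀ = 5.8018 pm
Compton shift: Δλ = 3.4132 pm
Final wavelength: λ' = 9.2150 pm
Final energy: E' = 134.5465 keV

Fractional energy loss:
(E₀ - E')/E₀ = (213.7000 - 134.5465)/213.7000
= 79.1535/213.7000
= 0.3704
= 37.04%

(Intermediate values are shown rounded; full precision is carried through to the final answer.)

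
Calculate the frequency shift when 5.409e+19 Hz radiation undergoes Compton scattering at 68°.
1.163e+19 Hz (decrease)

Convert frequency to wavelength (c = 299792458 m/s):
λ₀ = c/f₀ = 299792458/5.409e+19 = 5.5424747e-12 m = 5.5425 pm

Calculate Compton shift:
Δλ = λ_C(1 - cos(68°)) = 1.5174 pm

Final wavelength:
λ' = λ₀ + Δλ = 5.5425 + 1.5174 = 7.0599 pm

Final frequency:
f' = c/λ' = 299792458/7.0598732e-12 = 4.2464284e+19 Hz

Frequency shift (decrease):
Δf = f₀ - f' = 5.409e+19 - 4.2464284e+19 = 1.163e+19 Hz

(Intermediate values are shown rounded; full precision is carried through to the final answer.)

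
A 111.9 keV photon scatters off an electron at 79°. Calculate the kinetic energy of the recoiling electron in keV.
16.8438 keV

By energy conservation: K_e = E_initial - E_final

First find the scattered photon energy:
Initial wavelength: λ = hc/E = 11.0799 pm
Compton shift: Δλ = λ_C(1 - cos(79°)) = 1.9633 pm
Final wavelength: λ' = 11.0799 + 1.9633 = 13.0433 pm
Final photon energy: E' = hc/λ' = 95.0562 keV

Electron kinetic energy:
K_e = E - E' = 111.9000 - 95.0562 = 16.8438 keV

(Intermediate values are shown rounded; full precision is carried through to the final answer.)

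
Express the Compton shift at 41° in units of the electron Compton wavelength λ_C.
0.2453 λ_C

The Compton shift formula is:
Δλ = λ_C(1 - cos θ)

Dividing both sides by λ_C:
Δλ/λ_C = 1 - cos θ

For θ = 41°:
Δλ/λ_C = 1 - cos(41°)
Δλ/λ_C = 1 - 0.7547
Δλ/λ_C = 0.2453

This means the shift is 0.2453 × λ_C = 0.5952 pm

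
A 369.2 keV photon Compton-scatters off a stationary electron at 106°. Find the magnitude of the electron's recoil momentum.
2.4626e-22 kg·m/s

The electron is initially at rest, so by conservation of momentum:
p⃗_e = p⃗₀ − p⃗'  (incident photon momentum minus scattered photon momentum)

Photon momentum magnitudes (p = h/λ = E/c):
λ₀ = hc/E₀ = 3.3582 pm → p₀ = h/λ₀ = 1.9731e-22 kg·m/s
Δλ = λ_C(1 − cos 106°) = 3.0951 pm
λ' = 6.4533 pm → p' = h/λ' = 1.0268e-22 kg·m/s

The scattered photon makes angle θ = 106° with the incident direction, so by the law of cosines:
|p⃗_e|² = p₀² + p'² − 2p₀p'cos θ
|p⃗_e|² = (1.9731e-22)² + (1.0268e-22)² − 2·1.9731e-22·1.0268e-22·cos(106°)
|p⃗_e| = 2.4626e-22 kg·m/s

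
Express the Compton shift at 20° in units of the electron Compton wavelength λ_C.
0.0603 λ_C

The Compton shift formula is:
Δλ = λ_C(1 - cos θ)

Dividing both sides by λ_C:
Δλ/λ_C = 1 - cos θ

For θ = 20°:
Δλ/λ_C = 1 - cos(20°)
Δλ/λ_C = 1 - 0.9397
Δλ/λ_C = 0.0603

This means the shift is 0.0603 × λ_C = 0.1463 pm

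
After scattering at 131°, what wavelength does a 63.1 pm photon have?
67.1181 pm

Using the Compton scattering formula:
λ' = λ + Δλ = λ + λ_C(1 - cos θ)

Given:
- Initial wavelength λ = 63.1 pm
- Scattering angle θ = 131°
- Compton wavelength λ_C ≈ 2.4263 pm

Calculate the shift:
Δλ = 2.4263 × (1 - cos(131°))
Δλ = 2.4263 × 1.6561
Δλ = 4.0181 pm

Final wavelength:
λ' = 63.1 + 4.0181 = 67.1181 pm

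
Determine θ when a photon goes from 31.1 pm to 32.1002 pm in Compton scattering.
54.00°

First find the wavelength shift:
Δλ = λ' - λ = 32.1002 - 31.1 = 1.0002 pm

Using Δλ = λ_C(1 - cos θ), with λ_C = h/(m_e·c) ≈ 2.42631024 pm:
cos θ = 1 - Δλ/λ_C
cos θ = 1 - 1.0002/2.42631024
cos θ = 0.587769

θ = arccos(0.587769)
θ = 54.00°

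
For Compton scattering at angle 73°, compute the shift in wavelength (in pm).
1.7169 pm

Using the Compton scattering formula:
Δλ = λ_C(1 - cos θ)

where λ_C = h/(m_e·c) ≈ 2.4263 pm is the Compton wavelength of an electron.

For θ = 73°:
cos(73°) = 0.2924
1 - cos(73°) = 0.7076

Δλ = 2.4263 × 0.7076
Δλ = 1.7169 pm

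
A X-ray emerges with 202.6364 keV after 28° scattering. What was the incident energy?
212.5000 keV

Convert final energy to wavelength (hc ≈ 1239.842 keV·pm):
λ' = hc/E' = 1239.842 / 202.6364 = 6.1186 pm

Calculate the Compton shift:
Δλ = λ_C(1 - cos(28°))
Δλ = 2.4263 × (1 - cos(28°))
Δλ = 0.2840 pm

Initial wavelength:
λ = λ' - Δλ = 6.1186 - 0.2840 = 5.8345 pm

Initial energy:
E = hc/λ = 1239.842 / 5.8345 = 212.5000 keV

(Intermediate values are shown rounded; full precision is carried through to the final answer.)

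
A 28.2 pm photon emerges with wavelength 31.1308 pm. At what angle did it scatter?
102.00°

First find the wavelength shift:
Δλ = λ' - λ = 31.1308 - 28.2 = 2.9308 pm

Using Δλ = λ_C(1 - cos θ), with λ_C = h/(m_e·c) ≈ 2.42631024 pm:
cos θ = 1 - Δλ/λ_C
cos θ = 1 - 2.9308/2.42631024
cos θ = -0.207925

θ = arccos(-0.207925)
θ = 102.00°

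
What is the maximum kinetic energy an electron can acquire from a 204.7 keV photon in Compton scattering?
91.0520 keV

Maximum energy transfer occurs at θ = 180° (backscattering).

Initial photon: E₀ = 204.7 keV → λ₀ = 6.0569 pm

Maximum Compton shift (at 180°):
Δλ_max = 2λ_C = 2 × 2.4263 = 4.8526 pm

Final wavelength:
λ' = 6.0569 + 4.8526 = 10.9095 pm

Minimum photon energy (maximum energy to electron):
E'_min = hc/λ' = 113.6480 keV

Maximum electron kinetic energy:
K_max = E₀ - E'_min = 204.7000 - 113.6480 = 91.0520 keV

(Intermediate values are shown rounded; full precision is carried through to the final answer.)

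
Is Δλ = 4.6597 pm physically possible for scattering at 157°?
Yes, consistent

Calculate the expected shift for θ = 157°:

Δλ_expected = λ_C(1 - cos(157°))
Δλ_expected = 2.4263 × (1 - cos(157°))
Δλ_expected = 2.4263 × 1.9205
Δλ_expected = 4.6597 pm

Given shift: 4.6597 pm
Expected shift: 4.6597 pm
Difference: 0.0000 pm

The values match. This is consistent with Compton scattering at the stated angle.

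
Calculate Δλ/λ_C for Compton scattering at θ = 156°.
1.9135 λ_C

The Compton shift formula is:
Δλ = λ_C(1 - cos θ)

Dividing both sides by λ_C:
Δλ/λ_C = 1 - cos θ

For θ = 156°:
Δλ/λ_C = 1 - cos(156°)
Δλ/λ_C = 1 - -0.9135
Δλ/λ_C = 1.9135

This means the shift is 1.9135 × λ_C = 4.6429 pm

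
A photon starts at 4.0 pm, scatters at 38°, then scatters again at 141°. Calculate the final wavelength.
8.8263 pm

Apply Compton shift twice:

First scattering at θ₁ = 38°:
Δλ₁ = λ_C(1 - cos(38°))
Δλ₁ = 2.4263 × 0.2120
Δλ₁ = 0.5144 pm

After first scattering:
λ₁ = 4.0 + 0.5144 = 4.5144 pm

Second scattering at θ₂ = 141°:
Δλ₂ = λ_C(1 - cos(141°))
Δλ₂ = 2.4263 × 1.7771
Δλ₂ = 4.3119 pm

Final wavelength:
λ₂ = 4.5144 + 4.3119 = 8.8263 pm

Total shift: Δλ_total = 0.5144 + 4.3119 = 4.8263 pm

(Intermediate values are shown rounded; full precision is carried through to the final answer.)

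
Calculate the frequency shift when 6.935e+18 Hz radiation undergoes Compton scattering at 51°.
1.413e+17 Hz (decrease)

Convert frequency to wavelength (c = 299792458 m/s):
λ₀ = c/f₀ = 299792458/6.935e+18 = 4.3228905e-11 m = 43.2289 pm

Calculate Compton shift:
Δλ = λ_C(1 - cos(51°)) = 0.8994 pm

Final wavelength:
λ' = λ₀ + Δλ = 43.2289 + 0.8994 = 44.1283 pm

Final frequency:
f' = c/λ' = 299792458/4.4128289e-11 = 6.7936570e+18 Hz

Frequency shift (decrease):
Δf = f₀ - f' = 6.935e+18 - 6.7936570e+18 = 1.413e+17 Hz

(Intermediate values are shown rounded; full precision is carried through to the final answer.)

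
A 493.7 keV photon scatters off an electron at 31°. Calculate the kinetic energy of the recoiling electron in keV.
59.8677 keV

By energy conservation: K_e = E_initial - E_final

First find the scattered photon energy:
Initial wavelength: λ = hc/E = 2.5113 pm
Compton shift: Δλ = λ_C(1 - cos(31°)) = 0.3466 pm
Final wavelength: λ' = 2.5113 + 0.3466 = 2.8579 pm
Final photon energy: E' = hc/λ' = 433.8323 keV

Electron kinetic energy:
K_e = E - E' = 493.7000 - 433.8323 = 59.8677 keV

(Intermediate values are shown rounded; full precision is carried through to the final answer.)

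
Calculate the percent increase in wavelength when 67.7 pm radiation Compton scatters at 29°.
0.4494%

Calculate the Compton shift:
Δλ = λ_C(1 - cos(29°))
Δλ = 2.4263 × (1 - cos(29°))
Δλ = 2.4263 × 0.1254
Δλ = 0.3042 pm

Percentage change:
(Δλ/λ₀) × 100 = (0.3042/67.7) × 100
= 0.4494%

(Intermediate values are shown rounded; full precision is carried through to the final answer.)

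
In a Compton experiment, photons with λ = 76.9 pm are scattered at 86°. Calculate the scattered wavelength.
79.1571 pm

Using the Compton scattering formula:
λ' = λ + Δλ = λ + λ_C(1 - cos θ)

Given:
- Initial wavelength λ = 76.9 pm
- Scattering angle θ = 86°
- Compton wavelength λ_C ≈ 2.4263 pm

Calculate the shift:
Δλ = 2.4263 × (1 - cos(86°))
Δλ = 2.4263 × 0.9302
Δλ = 2.2571 pm

Final wavelength:
λ' = 76.9 + 2.2571 = 79.1571 pm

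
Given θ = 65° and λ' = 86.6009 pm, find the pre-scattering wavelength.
85.2000 pm

From λ' = λ + Δλ, we have λ = λ' - Δλ

First calculate the Compton shift:
Δλ = λ_C(1 - cos θ)
Δλ = 2.4263 × (1 - cos(65°))
Δλ = 2.4263 × 0.5774
Δλ = 1.4009 pm

Initial wavelength:
λ = λ' - Δλ
λ = 86.6009 - 1.4009
λ = 85.2000 pm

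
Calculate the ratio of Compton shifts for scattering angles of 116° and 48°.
116° produces the larger shift by a factor of 4.347

Calculate both shifts using Δλ = λ_C(1 - cos θ):

For θ₁ = 48°:
Δλ₁ = 2.4263 × (1 - cos(48°))
Δλ₁ = 2.4263 × 0.3309
Δλ₁ = 0.8028 pm

For θ₂ = 116°:
Δλ₂ = 2.4263 × (1 - cos(116°))
Δλ₂ = 2.4263 × 1.4384
Δλ₂ = 3.4899 pm

The 116° angle produces the larger shift.
Ratio: 3.4899/0.8028 = 4.347

(Intermediate values are shown rounded; full precision is carried through to the final answer.)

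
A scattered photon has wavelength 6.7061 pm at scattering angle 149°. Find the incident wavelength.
2.2000 pm

From λ' = λ + Δλ, we have λ = λ' - Δλ

First calculate the Compton shift:
Δλ = λ_C(1 - cos θ)
Δλ = 2.4263 × (1 - cos(149°))
Δλ = 2.4263 × 1.8572
Δλ = 4.5061 pm

Initial wavelength:
λ = λ' - Δλ
λ = 6.7061 - 4.5061
λ = 2.2000 pm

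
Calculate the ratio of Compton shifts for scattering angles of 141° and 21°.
141° produces the larger shift by a factor of 26.756

Calculate both shifts using Δλ = λ_C(1 - cos θ):

For θ₁ = 21°:
Δλ₁ = 2.4263 × (1 - cos(21°))
Δλ₁ = 2.4263 × 0.0664
Δλ₁ = 0.1612 pm

For θ₂ = 141°:
Δλ₂ = 2.4263 × (1 - cos(141°))
Δλ₂ = 2.4263 × 1.7771
Δλ₂ = 4.3119 pm

The 141° angle produces the larger shift.
Ratio: 4.3119/0.1612 = 26.756

(Intermediate values are shown rounded; full precision is carried through to the final answer.)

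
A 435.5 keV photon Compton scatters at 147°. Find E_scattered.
169.6526 keV

First convert energy to wavelength:
λ = hc/E, with hc ≈ 1239.842 keV·pm (i.e. 1239.842 eV·nm)

For E = 435.5 keV = 435500 eV:
λ = 1239.842 keV·pm / 435.5 keV
λ = 2.8469 pm

Calculate the Compton shift:
Δλ = λ_C(1 - cos(147°)) = 2.4263 × 1.8387
Δλ = 4.4612 pm

Final wavelength:
λ' = 2.8469 + 4.4612 = 7.3081 pm

Final energy:
E' = hc/λ' = 1239.842 / 7.3081 = 169.6526 keV

(Intermediate values are shown rounded; full precision is carried through to the final answer.)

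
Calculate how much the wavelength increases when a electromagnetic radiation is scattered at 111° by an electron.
3.2958 pm

Using the Compton scattering formula:
Δλ = λ_C(1 - cos θ)

where λ_C = h/(m_e·c) ≈ 2.4263 pm is the Compton wavelength of an electron.

For θ = 111°:
cos(111°) = -0.3584
1 - cos(111°) = 1.3584

Δλ = 2.4263 × 1.3584
Δλ = 3.2958 pm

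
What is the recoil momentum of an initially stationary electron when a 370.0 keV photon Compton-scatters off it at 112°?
2.5220e-22 kg·m/s

The electron is initially at rest, so by conservation of momentum:
p⃗_e = p⃗₀ − p⃗'  (incident photon momentum minus scattered photon momentum)

Photon momentum magnitudes (p = h/λ = E/c):
λ₀ = hc/E₀ = 3.3509 pm → p₀ = h/λ₀ = 1.9774e-22 kg·m/s
Δλ = λ_C(1 − cos 112°) = 3.3352 pm
λ' = 6.6861 pm → p' = h/λ' = 9.9101e-23 kg·m/s

The scattered photon makes angle θ = 112° with the incident direction, so by the law of cosines:
|p⃗_e|² = p₀² + p'² − 2p₀p'cos θ
|p⃗_e|² = (1.9774e-22)² + (9.9101e-23)² − 2·1.9774e-22·9.9101e-23·cos(112°)
|p⃗_e| = 2.5220e-22 kg·m/s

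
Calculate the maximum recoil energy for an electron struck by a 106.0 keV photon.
31.0816 keV

Maximum energy transfer occurs at θ = 180° (backscattering).

Initial photon: E₀ = 106.0 keV → λ₀ = 11.6966 pm

Maximum Compton shift (at 180°):
Δλ_max = 2λ_C = 2 × 2.4263 = 4.8526 pm

Final wavelength:
λ' = 11.6966 + 4.8526 = 16.5492 pm

Minimum photon energy (maximum energy to electron):
E'_min = hc/λ' = 74.9184 keV

Maximum electron kinetic energy:
K_max = E₀ - E'_min = 106.0000 - 74.9184 = 31.0816 keV

(Intermediate values are shown rounded; full precision is carried through to the final answer.)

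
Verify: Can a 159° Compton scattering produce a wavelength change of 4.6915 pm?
Yes, consistent

Calculate the expected shift for θ = 159°:

Δλ_expected = λ_C(1 - cos(159°))
Δλ_expected = 2.4263 × (1 - cos(159°))
Δλ_expected = 2.4263 × 1.9336
Δλ_expected = 4.6915 pm

Given shift: 4.6915 pm
Expected shift: 4.6915 pm
Difference: 0.0000 pm

The values match. This is consistent with Compton scattering at the stated angle.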